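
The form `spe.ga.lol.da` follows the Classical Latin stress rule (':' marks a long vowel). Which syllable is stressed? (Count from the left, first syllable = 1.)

3

Classical Latin: stress the penult if heavy (long vowel or closed), else the antepenult.
Weights: 2 ga L, 3 lol H, 4 da L.
The penult (syllable 3, lol) is heavy, so it takes stress.
Stress on syllable 3: spe.ga.ˈlol.da.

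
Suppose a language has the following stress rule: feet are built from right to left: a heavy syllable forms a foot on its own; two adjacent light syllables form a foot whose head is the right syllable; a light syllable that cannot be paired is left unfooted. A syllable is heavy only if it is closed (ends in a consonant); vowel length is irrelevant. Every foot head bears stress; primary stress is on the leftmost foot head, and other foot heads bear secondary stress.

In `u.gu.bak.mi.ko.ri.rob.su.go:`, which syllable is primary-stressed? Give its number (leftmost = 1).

Weights: 1 u L, 2 gu L, 3 bak H, 4 mi L, 5 ko L, 6 ri L, 7 rob H, 8 su L, 9 go: L.
Parse right to left (heavy = foot alone; LL = one foot; stranded L unfooted): (u.ˈgu) (ˈbak) mi (ko.ˈri) (ˈrob) (su.ˈgo:).
Foot heads: 2, 3, 6, 7, 9.
Primary stress on the leftmost head = syllable 2.
Primary stress: syllable 2 → u.ˈgu.bak.mi.ko.ri.rob.su.go:.

2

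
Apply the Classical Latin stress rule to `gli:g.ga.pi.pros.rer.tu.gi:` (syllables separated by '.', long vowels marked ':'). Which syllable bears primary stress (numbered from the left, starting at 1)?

5

Classical Latin: stress the penult if heavy (long vowel or closed), else the antepenult.
Weights: 5 rer H, 6 tu L, 7 gi: H.
The penult (syllable 6, tu) is light, so stress falls on the antepenult (syllable 5, rer).
Stress on syllable 5: gli:g.ga.pi.pros.ˈrer.tu.gi:.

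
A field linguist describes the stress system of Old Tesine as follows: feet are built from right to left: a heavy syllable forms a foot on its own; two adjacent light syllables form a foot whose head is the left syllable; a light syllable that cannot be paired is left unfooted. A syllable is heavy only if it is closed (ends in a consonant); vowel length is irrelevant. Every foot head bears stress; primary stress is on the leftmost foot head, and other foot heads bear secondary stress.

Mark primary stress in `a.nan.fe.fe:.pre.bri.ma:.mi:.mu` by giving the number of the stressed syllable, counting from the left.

Weights: 1 a L, 2 nan H, 3 fe L, 4 fe: L, 5 pre L, 6 bri L, 7 ma: L, 8 mi: L, 9 mu L.
Parse right to left (heavy = foot alone; LL = one foot; stranded L unfooted): a (ˈnan) fe (ˈfe:.pre) (ˈbri.ma:) (ˈmi:.mu).
Foot heads: 2, 4, 6, 8.
Primary stress on the leftmost head = syllable 2.
Primary stress: syllable 2 → a.ˈnan.fe.fe:.pre.bri.ma:.mi:.mu.

2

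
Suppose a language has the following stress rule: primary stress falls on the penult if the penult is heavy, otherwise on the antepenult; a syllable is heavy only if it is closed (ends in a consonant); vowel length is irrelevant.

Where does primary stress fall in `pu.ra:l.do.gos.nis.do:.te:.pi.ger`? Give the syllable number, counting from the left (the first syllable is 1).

Weights: 7 te: L, 8 pi L, 9 ger H.
The penult (syllable 8, pi) is light, so stress falls on the antepenult (syllable 7, te:).
Primary stress: syllable 7 → pu.ra:l.do.gos.nis.do:.ˈte:.pi.ger.

7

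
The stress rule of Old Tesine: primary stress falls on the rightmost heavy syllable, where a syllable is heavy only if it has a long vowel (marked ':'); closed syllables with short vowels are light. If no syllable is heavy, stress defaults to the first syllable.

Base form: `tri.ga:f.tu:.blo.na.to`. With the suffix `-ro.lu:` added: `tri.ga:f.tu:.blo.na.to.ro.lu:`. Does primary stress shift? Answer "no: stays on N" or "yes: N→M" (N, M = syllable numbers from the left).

Base `tri.ga:f.tu:.blo.na.to` (6 syllables):
  Weights: 1 tri L, 2 ga:f H, 3 tu: H, 4 blo L, 5 na L, 6 to L.
  Heavy syllables in the domain: 2, 3. The rightmost is syllable 3 (tu:).
  → primary stress on syllable 3.
Suffixed `tri.ga:f.tu:.blo.na.to.ro.lu:` (8 syllables):
  Weights: 1 tri L, 2 ga:f H, 3 tu: H, 4 blo L, 5 na L, 6 to L, 7 ro L, 8 lu: H.
  Heavy syllables in the domain: 2, 3, 8. The rightmost is syllable 8 (lu:).
  → primary stress on syllable 8.

yes: 3→8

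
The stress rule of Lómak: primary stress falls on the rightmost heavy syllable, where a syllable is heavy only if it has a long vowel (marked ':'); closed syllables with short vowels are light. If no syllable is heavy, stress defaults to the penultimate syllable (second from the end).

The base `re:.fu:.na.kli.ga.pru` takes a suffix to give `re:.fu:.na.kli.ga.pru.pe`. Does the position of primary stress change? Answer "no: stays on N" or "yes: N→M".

Base `re:.fu:.na.kli.ga.pru` (6 syllables):
  Weights: 1 re: H, 2 fu: H, 3 na L, 4 kli L, 5 ga L, 6 pru L.
  Heavy syllables in the domain: 1, 2. The rightmost is syllable 2 (fu:).
  → primary stress on syllable 2.
Suffixed `re:.fu:.na.kli.ga.pru.pe` (7 syllables):
  Weights: 1 re: H, 2 fu: H, 3 na L, 4 kli L, 5 ga L, 6 pru L, 7 pe L.
  Heavy syllables in the domain: 1, 2. The rightmost is syllable 2 (fu:).
  → primary stress on syllable 2.

no: stays on 2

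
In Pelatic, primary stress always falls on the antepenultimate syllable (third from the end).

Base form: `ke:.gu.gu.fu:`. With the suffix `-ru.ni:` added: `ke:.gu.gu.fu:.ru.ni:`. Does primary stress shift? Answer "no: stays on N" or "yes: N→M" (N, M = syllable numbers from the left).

Base `ke:.gu.gu.fu:` (4 syllables):
  The word has 4 syllables; the antepenultimate syllable (third from the end) is syllable 2 (gu).
  → primary stress on syllable 2.
Suffixed `ke:.gu.gu.fu:.ru.ni:` (6 syllables):
  The word has 6 syllables; the antepenultimate syllable (third from the end) is syllable 4 (fu:).
  → primary stress on syllable 4.

yes: 2→4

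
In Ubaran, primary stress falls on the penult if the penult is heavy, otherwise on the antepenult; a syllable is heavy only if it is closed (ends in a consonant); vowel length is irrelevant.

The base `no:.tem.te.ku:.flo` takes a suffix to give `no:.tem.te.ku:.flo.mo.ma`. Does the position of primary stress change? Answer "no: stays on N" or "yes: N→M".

yes: 3→5

Base `no:.tem.te.ku:.flo` (5 syllables):
  Weights: 3 te L, 4 ku: L, 5 flo L.
  The penult (syllable 4, ku:) is light, so stress falls on the antepenult (syllable 3, te).
  → primary stress on syllable 3.
Suffixed `no:.tem.te.ku:.flo.mo.ma` (7 syllables):
  Weights: 5 flo L, 6 mo L, 7 ma L.
  The penult (syllable 6, mo) is light, so stress falls on the antepenult (syllable 5, flo).
  → primary stress on syllable 5.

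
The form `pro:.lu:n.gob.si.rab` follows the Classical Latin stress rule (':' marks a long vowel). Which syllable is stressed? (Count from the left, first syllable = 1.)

3

Classical Latin: stress the penult if heavy (long vowel or closed), else the antepenult.
Weights: 3 gob H, 4 si L, 5 rab H.
The penult (syllable 4, si) is light, so stress falls on the antepenult (syllable 3, gob).
Stress on syllable 3: pro:.lu:n.ˈgob.si.rab.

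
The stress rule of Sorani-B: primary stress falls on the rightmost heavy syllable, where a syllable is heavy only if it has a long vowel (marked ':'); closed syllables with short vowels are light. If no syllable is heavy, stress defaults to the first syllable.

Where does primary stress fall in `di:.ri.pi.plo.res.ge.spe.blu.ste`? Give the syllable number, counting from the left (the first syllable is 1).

1

Weights: 1 di: H, 2 ri L, 3 pi L, 4 plo L, 5 res L, 6 ge L, 7 spe L, 8 blu L, 9 ste L.
Heavy syllables in the domain: 1. The rightmost is syllable 1 (di:).
Primary stress: syllable 1 → ˈdi:.ri.pi.plo.res.ge.spe.blu.ste.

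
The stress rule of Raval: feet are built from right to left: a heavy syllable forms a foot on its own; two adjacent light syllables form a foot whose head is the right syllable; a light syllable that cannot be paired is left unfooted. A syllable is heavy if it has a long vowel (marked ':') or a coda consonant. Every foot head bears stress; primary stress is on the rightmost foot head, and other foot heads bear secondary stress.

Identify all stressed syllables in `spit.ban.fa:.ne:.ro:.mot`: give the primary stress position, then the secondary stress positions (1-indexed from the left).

primary 6, secondary 1, 2, 3, 4, 5

Weights: 1 spit H, 2 ban H, 3 fa: H, 4 ne: H, 5 ro: H, 6 mot H.
Parse right to left (heavy = foot alone; LL = one foot; stranded L unfooted): (ˈspit) (ˈban) (ˈfa:) (ˈne:) (ˈro:) (ˈmot).
Foot heads: 1, 2, 3, 4, 5, 6.
Primary stress on the rightmost head = syllable 6.
Secondary stress on 1, 2, 3, 4, 5: ˌspit.ˌban.ˌfa:.ˌne:.ˌro:.ˈmot.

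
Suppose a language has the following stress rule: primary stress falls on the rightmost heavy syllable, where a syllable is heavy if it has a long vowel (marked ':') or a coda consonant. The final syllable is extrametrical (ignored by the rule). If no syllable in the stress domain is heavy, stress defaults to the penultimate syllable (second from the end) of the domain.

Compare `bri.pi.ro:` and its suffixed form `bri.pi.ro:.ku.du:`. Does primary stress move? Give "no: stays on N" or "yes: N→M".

Base `bri.pi.ro:` (3 syllables):
  The final syllable (3, ro:) is extrametrical; the stress domain is syllables 1–2.
  Weights: 1 bri L, 2 pi L.
  No heavy syllable in the domain; default to the penultimate syllable (second from the end) of the domain = syllable 1.
  → primary stress on syllable 1.
Suffixed `bri.pi.ro:.ku.du:` (5 syllables):
  The final syllable (5, du:) is extrametrical; the stress domain is syllables 1–4.
  Weights: 1 bri L, 2 pi L, 3 ro: H, 4 ku L.
  Heavy syllables in the domain: 3. The rightmost is syllable 3 (ro:).
  → primary stress on syllable 3.

yes: 1→3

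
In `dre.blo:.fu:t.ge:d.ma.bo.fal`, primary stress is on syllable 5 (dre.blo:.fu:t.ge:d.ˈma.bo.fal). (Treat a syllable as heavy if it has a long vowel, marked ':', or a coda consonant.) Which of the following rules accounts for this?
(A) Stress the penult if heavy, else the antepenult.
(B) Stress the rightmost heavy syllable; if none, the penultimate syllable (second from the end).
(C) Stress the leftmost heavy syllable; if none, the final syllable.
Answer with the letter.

A

Rule A → syllable 5 ✓.
Rule B → syllable 7 (observed: 5).
Rule C → syllable 2 (observed: 5).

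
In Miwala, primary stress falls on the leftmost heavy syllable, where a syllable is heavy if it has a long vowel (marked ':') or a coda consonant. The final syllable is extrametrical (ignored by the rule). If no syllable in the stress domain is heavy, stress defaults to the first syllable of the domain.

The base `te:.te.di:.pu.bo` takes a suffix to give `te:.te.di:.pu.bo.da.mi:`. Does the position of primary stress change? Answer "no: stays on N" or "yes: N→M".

no: stays on 1

Base `te:.te.di:.pu.bo` (5 syllables):
  The final syllable (5, bo) is extrametrical; the stress domain is syllables 1–4.
  Weights: 1 te: H, 2 te L, 3 di: H, 4 pu L.
  Heavy syllables in the domain: 1, 3. The leftmost is syllable 1 (te:).
  → primary stress on syllable 1.
Suffixed `te:.te.di:.pu.bo.da.mi:` (7 syllables):
  The final syllable (7, mi:) is extrametrical; the stress domain is syllables 1–6.
  Weights: 1 te: H, 2 te L, 3 di: H, 4 pu L, 5 bo L, 6 da L.
  Heavy syllables in the domain: 1, 3. The leftmost is syllable 1 (te:).
  → primary stress on syllable 1.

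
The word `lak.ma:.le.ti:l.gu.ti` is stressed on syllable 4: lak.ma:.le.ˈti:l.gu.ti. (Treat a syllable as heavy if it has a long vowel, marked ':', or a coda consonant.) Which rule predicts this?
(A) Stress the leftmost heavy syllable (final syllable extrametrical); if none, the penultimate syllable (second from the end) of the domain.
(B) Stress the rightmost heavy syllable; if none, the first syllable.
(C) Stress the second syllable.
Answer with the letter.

Rule A → syllable 1 (observed: 4).
Rule B → syllable 4 ✓.
Rule C → syllable 2 (observed: 4).

B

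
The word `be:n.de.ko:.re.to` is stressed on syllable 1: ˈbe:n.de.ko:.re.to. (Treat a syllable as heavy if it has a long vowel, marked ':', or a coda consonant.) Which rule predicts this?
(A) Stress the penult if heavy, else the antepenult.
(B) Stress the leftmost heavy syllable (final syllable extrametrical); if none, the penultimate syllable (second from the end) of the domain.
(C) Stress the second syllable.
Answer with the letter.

Rule A → syllable 3 (observed: 1).
Rule B → syllable 1 ✓.
Rule C → syllable 2 (observed: 1).

B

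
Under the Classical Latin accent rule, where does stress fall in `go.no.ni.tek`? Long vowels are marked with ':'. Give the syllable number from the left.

Classical Latin: stress the penult if heavy (long vowel or closed), else the antepenult.
Weights: 2 no L, 3 ni L, 4 tek H.
The penult (syllable 3, ni) is light, so stress falls on the antepenult (syllable 2, no).
Stress on syllable 2: go.ˈno.ni.tek.

2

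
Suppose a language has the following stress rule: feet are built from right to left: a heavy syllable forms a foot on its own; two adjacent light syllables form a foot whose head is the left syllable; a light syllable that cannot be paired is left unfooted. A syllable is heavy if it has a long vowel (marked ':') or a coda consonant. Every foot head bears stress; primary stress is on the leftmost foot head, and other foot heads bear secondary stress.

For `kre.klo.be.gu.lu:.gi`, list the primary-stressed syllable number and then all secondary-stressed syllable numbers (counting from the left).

primary 1, secondary 3, 5

Weights: 1 kre L, 2 klo L, 3 be L, 4 gu L, 5 lu: H, 6 gi L.
Parse right to left (heavy = foot alone; LL = one foot; stranded L unfooted): (ˈkre.klo) (ˈbe.gu) (ˈlu:) gi.
Foot heads: 1, 3, 5.
Primary stress on the leftmost head = syllable 1.
Secondary stress on 3, 5: ˈkre.klo.ˌbe.gu.ˌlu:.gi.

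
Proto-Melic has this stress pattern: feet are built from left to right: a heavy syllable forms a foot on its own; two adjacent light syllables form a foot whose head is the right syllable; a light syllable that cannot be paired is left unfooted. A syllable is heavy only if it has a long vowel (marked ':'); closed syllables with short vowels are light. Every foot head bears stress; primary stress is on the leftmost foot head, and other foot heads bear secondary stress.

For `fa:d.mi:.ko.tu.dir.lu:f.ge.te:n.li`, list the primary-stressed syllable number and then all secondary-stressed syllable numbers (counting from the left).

primary 1, secondary 2, 4, 6, 8

Weights: 1 fa:d H, 2 mi: H, 3 ko L, 4 tu L, 5 dir L, 6 lu:f H, 7 ge L, 8 te:n H, 9 li L.
Parse left to right (heavy = foot alone; LL = one foot; stranded L unfooted): (ˈfa:d) (ˈmi:) (ko.ˈtu) dir (ˈlu:f) ge (ˈte:n) li.
Foot heads: 1, 2, 4, 6, 8.
Primary stress on the leftmost head = syllable 1.
Secondary stress on 2, 4, 6, 8: ˈfa:d.ˌmi:.ko.ˌtu.dir.ˌlu:f.ge.ˌte:n.li.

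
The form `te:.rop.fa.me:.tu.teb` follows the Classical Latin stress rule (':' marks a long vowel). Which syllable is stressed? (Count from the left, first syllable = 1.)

4

Classical Latin: stress the penult if heavy (long vowel or closed), else the antepenult.
Weights: 4 me: H, 5 tu L, 6 teb H.
The penult (syllable 5, tu) is light, so stress falls on the antepenult (syllable 4, me:).
Stress on syllable 4: te:.rop.fa.ˈme:.tu.teb.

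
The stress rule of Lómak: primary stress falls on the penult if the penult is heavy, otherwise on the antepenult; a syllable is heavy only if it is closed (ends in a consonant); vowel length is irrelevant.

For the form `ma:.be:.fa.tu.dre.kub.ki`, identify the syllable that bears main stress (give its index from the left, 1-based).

Weights: 5 dre L, 6 kub H, 7 ki L.
The penult (syllable 6, kub) is heavy, so it takes stress.
Primary stress: syllable 6 → ma:.be:.fa.tu.dre.ˈkub.ki.

6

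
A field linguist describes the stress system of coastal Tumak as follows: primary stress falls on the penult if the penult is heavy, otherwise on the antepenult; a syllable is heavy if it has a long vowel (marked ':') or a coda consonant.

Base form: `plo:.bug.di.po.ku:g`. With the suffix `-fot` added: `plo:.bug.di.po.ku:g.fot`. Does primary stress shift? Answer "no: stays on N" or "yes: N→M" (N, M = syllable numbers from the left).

Base `plo:.bug.di.po.ku:g` (5 syllables):
  Weights: 3 di L, 4 po L, 5 ku:g H.
  The penult (syllable 4, po) is light, so stress falls on the antepenult (syllable 3, di).
  → primary stress on syllable 3.
Suffixed `plo:.bug.di.po.ku:g.fot` (6 syllables):
  Weights: 4 po L, 5 ku:g H, 6 fot H.
  The penult (syllable 5, ku:g) is heavy, so it takes stress.
  → primary stress on syllable 5.

yes: 3→5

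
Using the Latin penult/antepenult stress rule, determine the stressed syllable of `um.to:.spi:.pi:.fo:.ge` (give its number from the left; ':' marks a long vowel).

5

Classical Latin: stress the penult if heavy (long vowel or closed), else the antepenult.
Weights: 4 pi: H, 5 fo: H, 6 ge L.
The penult (syllable 5, fo:) is heavy, so it takes stress.
Stress on syllable 5: um.to:.spi:.pi:.ˈfo:.ge.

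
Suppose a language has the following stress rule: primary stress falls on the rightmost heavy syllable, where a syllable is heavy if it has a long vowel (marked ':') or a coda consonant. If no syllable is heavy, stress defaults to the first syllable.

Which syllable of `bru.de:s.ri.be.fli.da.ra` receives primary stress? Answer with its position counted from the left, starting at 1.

Weights: 1 bru L, 2 de:s H, 3 ri L, 4 be L, 5 fli L, 6 da L, 7 ra L.
Heavy syllables in the domain: 2. The rightmost is syllable 2 (de:s).
Primary stress: syllable 2 → bru.ˈde:s.ri.be.fli.da.ra.

2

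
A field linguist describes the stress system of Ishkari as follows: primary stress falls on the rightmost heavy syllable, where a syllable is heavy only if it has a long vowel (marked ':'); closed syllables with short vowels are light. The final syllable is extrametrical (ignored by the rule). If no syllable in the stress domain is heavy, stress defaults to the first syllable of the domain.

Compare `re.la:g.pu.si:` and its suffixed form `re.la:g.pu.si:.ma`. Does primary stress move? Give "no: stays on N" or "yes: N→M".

yes: 2→4

Base `re.la:g.pu.si:` (4 syllables):
  The final syllable (4, si:) is extrametrical; the stress domain is syllables 1–3.
  Weights: 1 re L, 2 la:g H, 3 pu L.
  Heavy syllables in the domain: 2. The rightmost is syllable 2 (la:g).
  → primary stress on syllable 2.
Suffixed `re.la:g.pu.si:.ma` (5 syllables):
  The final syllable (5, ma) is extrametrical; the stress domain is syllables 1–4.
  Weights: 1 re L, 2 la:g H, 3 pu L, 4 si: H.
  Heavy syllables in the domain: 2, 4. The rightmost is syllable 4 (si:).
  → primary stress on syllable 4.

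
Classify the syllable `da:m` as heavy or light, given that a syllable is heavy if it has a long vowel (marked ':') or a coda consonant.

heavy

`da:m`: long vowel, closed (coda /m/). Long vowel and closed → heavy.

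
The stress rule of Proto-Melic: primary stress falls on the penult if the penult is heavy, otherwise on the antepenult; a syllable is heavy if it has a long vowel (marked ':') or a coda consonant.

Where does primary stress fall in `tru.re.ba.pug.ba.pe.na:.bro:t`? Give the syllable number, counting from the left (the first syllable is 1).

7

Weights: 6 pe L, 7 na: H, 8 bro:t H.
The penult (syllable 7, na:) is heavy, so it takes stress.
Primary stress: syllable 7 → tru.re.ba.pug.ba.pe.ˈna:.bro:t.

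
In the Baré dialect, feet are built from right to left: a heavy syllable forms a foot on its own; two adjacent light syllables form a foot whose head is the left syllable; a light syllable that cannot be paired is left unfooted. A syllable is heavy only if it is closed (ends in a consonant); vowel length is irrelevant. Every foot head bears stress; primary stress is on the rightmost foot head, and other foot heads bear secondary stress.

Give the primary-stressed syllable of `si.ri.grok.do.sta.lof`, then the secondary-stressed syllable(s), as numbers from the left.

primary 6, secondary 1, 3, 4

Weights: 1 si L, 2 ri L, 3 grok H, 4 do L, 5 sta L, 6 lof H.
Parse right to left (heavy = foot alone; LL = one foot; stranded L unfooted): (ˈsi.ri) (ˈgrok) (ˈdo.sta) (ˈlof).
Foot heads: 1, 3, 4, 6.
Primary stress on the rightmost head = syllable 6.
Secondary stress on 1, 3, 4: ˌsi.ri.ˌgrok.ˌdo.sta.ˈlof.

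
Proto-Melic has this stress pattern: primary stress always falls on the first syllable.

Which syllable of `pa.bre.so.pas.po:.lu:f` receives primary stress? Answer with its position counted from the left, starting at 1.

1

The word has 6 syllables; the first syllable is syllable 1 (pa).
Primary stress: syllable 1 → ˈpa.bre.so.pas.po:.lu:f.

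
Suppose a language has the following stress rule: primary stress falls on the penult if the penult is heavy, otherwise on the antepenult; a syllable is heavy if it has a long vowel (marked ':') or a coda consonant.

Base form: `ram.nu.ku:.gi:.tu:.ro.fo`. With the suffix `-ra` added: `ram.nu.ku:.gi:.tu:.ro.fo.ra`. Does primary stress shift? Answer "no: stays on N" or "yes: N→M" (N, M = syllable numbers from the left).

Base `ram.nu.ku:.gi:.tu:.ro.fo` (7 syllables):
  Weights: 5 tu: H, 6 ro L, 7 fo L.
  The penult (syllable 6, ro) is light, so stress falls on the antepenult (syllable 5, tu:).
  → primary stress on syllable 5.
Suffixed `ram.nu.ku:.gi:.tu:.ro.fo.ra` (8 syllables):
  Weights: 6 ro L, 7 fo L, 8 ra L.
  The penult (syllable 7, fo) is light, so stress falls on the antepenult (syllable 6, ro).
  → primary stress on syllable 6.

yes: 5→6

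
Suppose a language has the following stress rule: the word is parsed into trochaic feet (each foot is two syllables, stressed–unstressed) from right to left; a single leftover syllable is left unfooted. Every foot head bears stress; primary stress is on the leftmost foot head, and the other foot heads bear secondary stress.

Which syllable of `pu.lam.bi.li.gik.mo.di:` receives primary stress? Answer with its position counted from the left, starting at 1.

2

Parse right to left into trochaic (ˈσσ) feet: pu (ˈlam.bi) (ˈli.gik) (ˈmo.di:). Syllable 1 is left unfooted.
Foot heads (stressed positions): 2, 4, 6.
End Rule Leftmost: primary stress on the leftmost head = syllable 2.
Primary stress: syllable 2 → pu.ˈlam.bi.li.gik.mo.di:.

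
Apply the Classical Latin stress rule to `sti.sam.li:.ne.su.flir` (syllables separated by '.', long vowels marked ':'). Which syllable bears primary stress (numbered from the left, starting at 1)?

4

Classical Latin: stress the penult if heavy (long vowel or closed), else the antepenult.
Weights: 4 ne L, 5 su L, 6 flir H.
The penult (syllable 5, su) is light, so stress falls on the antepenult (syllable 4, ne).
Stress on syllable 4: sti.sam.li:.ˈne.su.flir.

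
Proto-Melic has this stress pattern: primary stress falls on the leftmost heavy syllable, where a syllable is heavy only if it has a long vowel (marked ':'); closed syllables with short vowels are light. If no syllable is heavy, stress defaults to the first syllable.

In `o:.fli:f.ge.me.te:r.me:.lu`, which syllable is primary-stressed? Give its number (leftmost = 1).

1

Weights: 1 o: H, 2 fli:f H, 3 ge L, 4 me L, 5 te:r H, 6 me: H, 7 lu L.
Heavy syllables in the domain: 1, 2, 5, 6. The leftmost is syllable 1 (o:).
Primary stress: syllable 1 → ˈo:.fli:f.ge.me.te:r.me:.lu.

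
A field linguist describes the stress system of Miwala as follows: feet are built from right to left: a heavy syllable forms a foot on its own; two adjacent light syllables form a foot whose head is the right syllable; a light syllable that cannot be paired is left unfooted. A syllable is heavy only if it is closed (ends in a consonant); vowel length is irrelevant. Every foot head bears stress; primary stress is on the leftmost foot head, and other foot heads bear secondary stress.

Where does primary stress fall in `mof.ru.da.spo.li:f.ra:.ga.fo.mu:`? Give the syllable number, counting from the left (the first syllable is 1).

1

Weights: 1 mof H, 2 ru L, 3 da L, 4 spo L, 5 li:f H, 6 ra: L, 7 ga L, 8 fo L, 9 mu: L.
Parse right to left (heavy = foot alone; LL = one foot; stranded L unfooted): (ˈmof) ru (da.ˈspo) (ˈli:f) (ra:.ˈga) (fo.ˈmu:).
Foot heads: 1, 4, 5, 7, 9.
Primary stress on the leftmost head = syllable 1.
Primary stress: syllable 1 → ˈmof.ru.da.spo.li:f.ra:.ga.fo.mu:.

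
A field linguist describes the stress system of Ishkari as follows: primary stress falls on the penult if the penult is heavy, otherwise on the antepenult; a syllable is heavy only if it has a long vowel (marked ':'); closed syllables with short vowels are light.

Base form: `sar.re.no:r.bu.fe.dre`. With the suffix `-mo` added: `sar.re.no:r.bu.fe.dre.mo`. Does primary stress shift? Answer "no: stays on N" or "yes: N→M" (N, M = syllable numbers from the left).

Base `sar.re.no:r.bu.fe.dre` (6 syllables):
  Weights: 4 bu L, 5 fe L, 6 dre L.
  The penult (syllable 5, fe) is light, so stress falls on the antepenult (syllable 4, bu).
  → primary stress on syllable 4.
Suffixed `sar.re.no:r.bu.fe.dre.mo` (7 syllables):
  Weights: 5 fe L, 6 dre L, 7 mo L.
  The penult (syllable 6, dre) is light, so stress falls on the antepenult (syllable 5, fe).
  → primary stress on syllable 5.

yes: 4→5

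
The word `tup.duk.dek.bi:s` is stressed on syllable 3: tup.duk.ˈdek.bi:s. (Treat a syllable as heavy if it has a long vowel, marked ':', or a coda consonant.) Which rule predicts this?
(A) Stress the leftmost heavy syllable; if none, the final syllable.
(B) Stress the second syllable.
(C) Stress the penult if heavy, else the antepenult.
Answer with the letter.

Rule A → syllable 1 (observed: 3).
Rule B → syllable 2 (observed: 3).
Rule C → syllable 3 ✓.

C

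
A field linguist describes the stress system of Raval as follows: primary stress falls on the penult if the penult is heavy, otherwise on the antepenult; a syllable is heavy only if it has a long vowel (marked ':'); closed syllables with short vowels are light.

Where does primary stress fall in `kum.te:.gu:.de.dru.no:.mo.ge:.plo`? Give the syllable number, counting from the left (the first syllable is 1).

Weights: 7 mo L, 8 ge: H, 9 plo L.
The penult (syllable 8, ge:) is heavy, so it takes stress.
Primary stress: syllable 8 → kum.te:.gu:.de.dru.no:.mo.ˈge:.plo.

8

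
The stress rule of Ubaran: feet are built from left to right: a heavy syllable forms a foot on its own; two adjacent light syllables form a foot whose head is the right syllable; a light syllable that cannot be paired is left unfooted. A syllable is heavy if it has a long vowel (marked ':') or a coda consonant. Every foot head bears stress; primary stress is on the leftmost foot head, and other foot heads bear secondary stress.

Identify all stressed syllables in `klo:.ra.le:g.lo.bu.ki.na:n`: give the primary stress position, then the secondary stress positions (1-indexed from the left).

Weights: 1 klo: H, 2 ra L, 3 le:g H, 4 lo L, 5 bu L, 6 ki L, 7 na:n H.
Parse left to right (heavy = foot alone; LL = one foot; stranded L unfooted): (ˈklo:) ra (ˈle:g) (lo.ˈbu) ki (ˈna:n).
Foot heads: 1, 3, 5, 7.
Primary stress on the leftmost head = syllable 1.
Secondary stress on 3, 5, 7: ˈklo:.ra.ˌle:g.lo.ˌbu.ki.ˌna:n.

primary 1, secondary 3, 5, 7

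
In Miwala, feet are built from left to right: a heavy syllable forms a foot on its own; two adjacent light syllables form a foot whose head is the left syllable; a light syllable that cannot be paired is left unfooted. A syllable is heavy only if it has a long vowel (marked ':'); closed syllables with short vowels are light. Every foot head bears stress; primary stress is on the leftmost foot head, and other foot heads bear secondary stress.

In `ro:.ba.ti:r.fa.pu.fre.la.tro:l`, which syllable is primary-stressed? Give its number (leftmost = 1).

1

Weights: 1 ro: H, 2 ba L, 3 ti:r H, 4 fa L, 5 pu L, 6 fre L, 7 la L, 8 tro:l H.
Parse left to right (heavy = foot alone; LL = one foot; stranded L unfooted): (ˈro:) ba (ˈti:r) (ˈfa.pu) (ˈfre.la) (ˈtro:l).
Foot heads: 1, 3, 4, 6, 8.
Primary stress on the leftmost head = syllable 1.
Primary stress: syllable 1 → ˈro:.ba.ti:r.fa.pu.fre.la.tro:l.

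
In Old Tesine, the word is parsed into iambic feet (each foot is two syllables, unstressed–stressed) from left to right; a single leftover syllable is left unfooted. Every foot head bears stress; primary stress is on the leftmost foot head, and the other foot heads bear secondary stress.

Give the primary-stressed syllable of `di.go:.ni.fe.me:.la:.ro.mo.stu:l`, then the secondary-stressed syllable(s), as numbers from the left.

primary 2, secondary 4, 6, 8

Parse left to right into iambic (σˈσ) feet: (di.ˈgo:) (ni.ˈfe) (me:.ˈla:) (ro.ˈmo) stu:l. Syllable 9 is left unfooted.
Foot heads (stressed positions): 2, 4, 6, 8.
End Rule Leftmost: primary stress on the leftmost head = syllable 2.
Secondary stress on 4, 6, 8: di.ˈgo:.ni.ˌfe.me:.ˌla:.ro.ˌmo.stu:l.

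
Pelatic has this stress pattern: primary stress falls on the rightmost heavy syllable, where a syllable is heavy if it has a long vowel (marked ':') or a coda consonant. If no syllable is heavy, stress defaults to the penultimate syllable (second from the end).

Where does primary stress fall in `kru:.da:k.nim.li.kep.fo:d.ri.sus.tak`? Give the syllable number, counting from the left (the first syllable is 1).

9

Weights: 1 kru: H, 2 da:k H, 3 nim H, 4 li L, 5 kep H, 6 fo:d H, 7 ri L, 8 sus H, 9 tak H.
Heavy syllables in the domain: 1, 2, 3, 5, 6, 8, 9. The rightmost is syllable 9 (tak).
Primary stress: syllable 9 → kru:.da:k.nim.li.kep.fo:d.ri.sus.ˈtak.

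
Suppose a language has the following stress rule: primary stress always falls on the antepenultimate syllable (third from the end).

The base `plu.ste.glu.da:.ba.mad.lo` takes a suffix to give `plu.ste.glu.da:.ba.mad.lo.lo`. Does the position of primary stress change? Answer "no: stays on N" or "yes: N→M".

Base `plu.ste.glu.da:.ba.mad.lo` (7 syllables):
  The word has 7 syllables; the antepenultimate syllable (third from the end) is syllable 5 (ba).
  → primary stress on syllable 5.
Suffixed `plu.ste.glu.da:.ba.mad.lo.lo` (8 syllables):
  The word has 8 syllables; the antepenultimate syllable (third from the end) is syllable 6 (mad).
  → primary stress on syllable 6.

yes: 5→6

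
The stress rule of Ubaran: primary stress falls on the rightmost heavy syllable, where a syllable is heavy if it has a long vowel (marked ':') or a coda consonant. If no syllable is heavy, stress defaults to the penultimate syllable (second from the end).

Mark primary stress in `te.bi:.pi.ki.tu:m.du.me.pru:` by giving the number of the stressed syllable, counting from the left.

8

Weights: 1 te L, 2 bi: H, 3 pi L, 4 ki L, 5 tu:m H, 6 du L, 7 me L, 8 pru: H.
Heavy syllables in the domain: 2, 5, 8. The rightmost is syllable 8 (pru:).
Primary stress: syllable 8 → te.bi:.pi.ki.tu:m.du.me.ˈpru:.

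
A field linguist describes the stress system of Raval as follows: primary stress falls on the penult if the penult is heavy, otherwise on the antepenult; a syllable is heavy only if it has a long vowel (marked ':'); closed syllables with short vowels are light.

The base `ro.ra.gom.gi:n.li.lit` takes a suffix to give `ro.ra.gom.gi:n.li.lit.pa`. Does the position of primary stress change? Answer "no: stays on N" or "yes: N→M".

Base `ro.ra.gom.gi:n.li.lit` (6 syllables):
  Weights: 4 gi:n H, 5 li L, 6 lit L.
  The penult (syllable 5, li) is light, so stress falls on the antepenult (syllable 4, gi:n).
  → primary stress on syllable 4.
Suffixed `ro.ra.gom.gi:n.li.lit.pa` (7 syllables):
  Weights: 5 li L, 6 lit L, 7 pa L.
  The penult (syllable 6, lit) is light, so stress falls on the antepenult (syllable 5, li).
  → primary stress on syllable 5.

yes: 4→5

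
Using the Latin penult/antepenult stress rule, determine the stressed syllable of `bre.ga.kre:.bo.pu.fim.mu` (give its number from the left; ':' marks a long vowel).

Classical Latin: stress the penult if heavy (long vowel or closed), else the antepenult.
Weights: 5 pu L, 6 fim H, 7 mu L.
The penult (syllable 6, fim) is heavy, so it takes stress.
Stress on syllable 6: bre.ga.kre:.bo.pu.ˈfim.mu.

6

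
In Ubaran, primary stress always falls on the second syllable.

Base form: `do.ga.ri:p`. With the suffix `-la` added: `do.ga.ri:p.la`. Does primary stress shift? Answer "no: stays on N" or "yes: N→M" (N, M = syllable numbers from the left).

Base `do.ga.ri:p` (3 syllables):
  The word has 3 syllables; the second syllable is syllable 2 (ga).
  → primary stress on syllable 2.
Suffixed `do.ga.ri:p.la` (4 syllables):
  The word has 4 syllables; the second syllable is syllable 2 (ga).
  → primary stress on syllable 2.

no: stays on 2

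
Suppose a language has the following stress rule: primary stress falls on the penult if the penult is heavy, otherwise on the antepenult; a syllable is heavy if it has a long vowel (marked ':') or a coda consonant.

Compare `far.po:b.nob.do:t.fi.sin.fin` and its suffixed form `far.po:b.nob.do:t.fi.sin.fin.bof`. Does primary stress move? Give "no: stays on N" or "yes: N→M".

yes: 6→7

Base `far.po:b.nob.do:t.fi.sin.fin` (7 syllables):
  Weights: 5 fi L, 6 sin H, 7 fin H.
  The penult (syllable 6, sin) is heavy, so it takes stress.
  → primary stress on syllable 6.
Suffixed `far.po:b.nob.do:t.fi.sin.fin.bof` (8 syllables):
  Weights: 6 sin H, 7 fin H, 8 bof H.
  The penult (syllable 7, fin) is heavy, so it takes stress.
  → primary stress on syllable 7.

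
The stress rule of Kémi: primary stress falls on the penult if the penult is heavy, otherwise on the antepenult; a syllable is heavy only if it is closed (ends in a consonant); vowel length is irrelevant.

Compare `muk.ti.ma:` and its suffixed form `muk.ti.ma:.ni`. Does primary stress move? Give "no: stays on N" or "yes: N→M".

Base `muk.ti.ma:` (3 syllables):
  Weights: 1 muk H, 2 ti L, 3 ma: L.
  The penult (syllable 2, ti) is light, so stress falls on the antepenult (syllable 1, muk).
  → primary stress on syllable 1.
Suffixed `muk.ti.ma:.ni` (4 syllables):
  Weights: 2 ti L, 3 ma: L, 4 ni L.
  The penult (syllable 3, ma:) is light, so stress falls on the antepenult (syllable 2, ti).
  → primary stress on syllable 2.

yes: 1→2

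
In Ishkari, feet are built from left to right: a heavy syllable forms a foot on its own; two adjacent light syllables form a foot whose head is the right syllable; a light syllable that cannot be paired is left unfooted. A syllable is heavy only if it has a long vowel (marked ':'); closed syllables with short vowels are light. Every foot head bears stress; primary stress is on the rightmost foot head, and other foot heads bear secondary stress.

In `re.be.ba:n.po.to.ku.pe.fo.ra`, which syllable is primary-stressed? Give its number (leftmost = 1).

Weights: 1 re L, 2 be L, 3 ba:n H, 4 po L, 5 to L, 6 ku L, 7 pe L, 8 fo L, 9 ra L.
Parse left to right (heavy = foot alone; LL = one foot; stranded L unfooted): (re.ˈbe) (ˈba:n) (po.ˈto) (ku.ˈpe) (fo.ˈra).
Foot heads: 2, 3, 5, 7, 9.
Primary stress on the rightmost head = syllable 9.
Primary stress: syllable 9 → re.be.ba:n.po.to.ku.pe.fo.ˈra.

9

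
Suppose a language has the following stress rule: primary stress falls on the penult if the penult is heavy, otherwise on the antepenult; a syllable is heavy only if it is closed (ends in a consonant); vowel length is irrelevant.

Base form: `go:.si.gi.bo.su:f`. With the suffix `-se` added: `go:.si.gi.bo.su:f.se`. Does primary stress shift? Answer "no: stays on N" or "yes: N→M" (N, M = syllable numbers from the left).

Base `go:.si.gi.bo.su:f` (5 syllables):
  Weights: 3 gi L, 4 bo L, 5 su:f H.
  The penult (syllable 4, bo) is light, so stress falls on the antepenult (syllable 3, gi).
  → primary stress on syllable 3.
Suffixed `go:.si.gi.bo.su:f.se` (6 syllables):
  Weights: 4 bo L, 5 su:f H, 6 se L.
  The penult (syllable 5, su:f) is heavy, so it takes stress.
  → primary stress on syllable 5.

yes: 3→5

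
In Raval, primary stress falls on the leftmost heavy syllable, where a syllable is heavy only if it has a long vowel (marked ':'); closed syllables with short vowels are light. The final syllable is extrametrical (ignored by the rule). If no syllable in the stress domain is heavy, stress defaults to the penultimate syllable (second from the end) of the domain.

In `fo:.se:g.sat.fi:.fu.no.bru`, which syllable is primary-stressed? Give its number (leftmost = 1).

1

The final syllable (7, bru) is extrametrical; the stress domain is syllables 1–6.
Weights: 1 fo: H, 2 se:g H, 3 sat L, 4 fi: H, 5 fu L, 6 no L.
Heavy syllables in the domain: 1, 2, 4. The leftmost is syllable 1 (fo:).
Primary stress: syllable 1 → ˈfo:.se:g.sat.fi:.fu.no.bru.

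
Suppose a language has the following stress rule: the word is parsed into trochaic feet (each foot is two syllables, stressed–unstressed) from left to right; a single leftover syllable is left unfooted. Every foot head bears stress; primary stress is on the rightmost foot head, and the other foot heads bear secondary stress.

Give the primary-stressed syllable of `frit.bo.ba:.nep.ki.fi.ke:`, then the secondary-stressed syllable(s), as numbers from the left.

Parse left to right into trochaic (ˈσσ) feet: (ˈfrit.bo) (ˈba:.nep) (ˈki.fi) ke:. Syllable 7 is left unfooted.
Foot heads (stressed positions): 1, 3, 5.
End Rule Rightmost: primary stress on the rightmost head = syllable 5.
Secondary stress on 1, 3: ˌfrit.bo.ˌba:.nep.ˈki.fi.ke:.

primary 5, secondary 1, 3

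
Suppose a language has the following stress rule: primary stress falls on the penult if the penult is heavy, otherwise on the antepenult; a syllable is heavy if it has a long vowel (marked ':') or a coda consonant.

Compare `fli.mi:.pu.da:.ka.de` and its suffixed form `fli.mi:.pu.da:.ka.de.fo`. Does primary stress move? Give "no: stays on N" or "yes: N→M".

yes: 4→5

Base `fli.mi:.pu.da:.ka.de` (6 syllables):
  Weights: 4 da: H, 5 ka L, 6 de L.
  The penult (syllable 5, ka) is light, so stress falls on the antepenult (syllable 4, da:).
  → primary stress on syllable 4.
Suffixed `fli.mi:.pu.da:.ka.de.fo` (7 syllables):
  Weights: 5 ka L, 6 de L, 7 fo L.
  The penult (syllable 6, de) is light, so stress falls on the antepenult (syllable 5, ka).
  → primary stress on syllable 5.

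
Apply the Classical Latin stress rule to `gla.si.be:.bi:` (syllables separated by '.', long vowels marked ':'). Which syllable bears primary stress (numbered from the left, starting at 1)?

3

Classical Latin: stress the penult if heavy (long vowel or closed), else the antepenult.
Weights: 2 si L, 3 be: H, 4 bi: H.
The penult (syllable 3, be:) is heavy, so it takes stress.
Stress on syllable 3: gla.si.ˈbe:.bi:.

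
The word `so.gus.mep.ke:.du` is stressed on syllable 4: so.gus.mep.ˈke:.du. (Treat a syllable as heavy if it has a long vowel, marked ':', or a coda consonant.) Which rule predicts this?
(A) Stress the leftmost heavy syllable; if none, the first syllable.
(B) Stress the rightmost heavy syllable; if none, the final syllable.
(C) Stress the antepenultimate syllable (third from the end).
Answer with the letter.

B

Rule A → syllable 2 (observed: 4).
Rule B → syllable 4 ✓.
Rule C → syllable 3 (observed: 4).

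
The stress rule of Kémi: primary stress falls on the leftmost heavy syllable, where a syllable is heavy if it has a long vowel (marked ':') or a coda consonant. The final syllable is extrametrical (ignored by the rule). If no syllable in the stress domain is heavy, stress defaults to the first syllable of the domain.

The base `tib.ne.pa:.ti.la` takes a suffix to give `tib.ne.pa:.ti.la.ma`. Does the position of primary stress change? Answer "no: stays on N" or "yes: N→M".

Base `tib.ne.pa:.ti.la` (5 syllables):
  The final syllable (5, la) is extrametrical; the stress domain is syllables 1–4.
  Weights: 1 tib H, 2 ne L, 3 pa: H, 4 ti L.
  Heavy syllables in the domain: 1, 3. The leftmost is syllable 1 (tib).
  → primary stress on syllable 1.
Suffixed `tib.ne.pa:.ti.la.ma` (6 syllables):
  The final syllable (6, ma) is extrametrical; the stress domain is syllables 1–5.
  Weights: 1 tib H, 2 ne L, 3 pa: H, 4 ti L, 5 la L.
  Heavy syllables in the domain: 1, 3. The leftmost is syllable 1 (tib).
  → primary stress on syllable 1.

no: stays on 1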